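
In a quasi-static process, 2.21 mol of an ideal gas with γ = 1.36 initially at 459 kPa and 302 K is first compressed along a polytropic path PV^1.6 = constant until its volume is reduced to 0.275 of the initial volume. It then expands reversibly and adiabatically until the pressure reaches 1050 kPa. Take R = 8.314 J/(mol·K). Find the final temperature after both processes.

472 K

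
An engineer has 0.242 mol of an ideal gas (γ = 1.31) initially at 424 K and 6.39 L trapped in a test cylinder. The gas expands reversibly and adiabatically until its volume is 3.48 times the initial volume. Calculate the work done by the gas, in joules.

P₁ = nRT₁/V₁ = 0.242×8.314×424/6.39 = 134 kPa.
Adiabatic: TV^(γ−1) = const ⇒ T₂ = 424×(0.287)^0.310 = 288 K; PV^γ = const ⇒ P₂ = 26.1 kPa.
ΔU = nCvΔT = 0.242×26.8×(288−424) = -882 J.
Q = 0 for an adiabatic process, so W = −ΔU = 882 J.

882 J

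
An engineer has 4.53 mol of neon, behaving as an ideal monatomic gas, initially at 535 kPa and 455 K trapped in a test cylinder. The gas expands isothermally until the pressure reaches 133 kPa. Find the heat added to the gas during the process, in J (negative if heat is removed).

23900 J

V₁ = nRT₁/P₁ = 4.53×8.314×455/535 = 32.0 L.
Isothermal: T stays 455 K; PV = const ⇒ V₂ = 129 L, P₂ = 133 kPa.
ΔU = 0 (ideal gas, T constant).
W = nRT ln(V₂/V₁) = 4.53×8.314×455×ln(4.02) = 23900 J.
Q = ΔU + W = 23900 J.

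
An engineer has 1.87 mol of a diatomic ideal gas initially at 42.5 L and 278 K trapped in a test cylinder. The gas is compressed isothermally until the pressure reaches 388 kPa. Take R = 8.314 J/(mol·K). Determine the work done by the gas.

-5790 J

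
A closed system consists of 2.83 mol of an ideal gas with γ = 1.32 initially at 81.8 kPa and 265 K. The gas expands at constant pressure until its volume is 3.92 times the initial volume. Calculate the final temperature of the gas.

1040 K

V₁ = nRT₁/P₁ = 2.83×8.314×265/81.8 = 76.2 L.
Isobaric: P stays 81.8 kPa; V/T = const ⇒ T₂ = 1040 K, V₂ = 299 L.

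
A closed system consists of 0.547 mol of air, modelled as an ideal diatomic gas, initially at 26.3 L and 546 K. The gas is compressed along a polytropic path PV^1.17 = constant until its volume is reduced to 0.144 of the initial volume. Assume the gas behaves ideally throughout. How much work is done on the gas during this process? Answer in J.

5700 J

P₁ = nRT₁/V₁ = 0.547×8.314×546/26.3 = 94.4 kPa.
Polytropic n=1.17: T₂ = T₁(V₁/V₂)^(n−1) = 546×(6.94)^0.17 = 759 K; P₂ = P₁(V₁/V₂)^n = 911 kPa.
W = (P₁V₁−P₂V₂)/(n−1) = (94.4×26.3−911×3.79)/0.17 = -5700 J.
Work done on the gas = −W_by = 5700 J.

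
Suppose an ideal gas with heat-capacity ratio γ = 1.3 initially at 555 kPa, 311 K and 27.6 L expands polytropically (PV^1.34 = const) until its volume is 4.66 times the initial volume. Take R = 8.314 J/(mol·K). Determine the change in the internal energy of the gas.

n = P₁V₁/(RT₁) = 555×27.6/(8.314×311) = 5.92 mol.
Polytropic n=1.34: T₂ = T₁(V₁/V₂)^(n−1) = 311×(0.215)^0.34 = 184 K; P₂ = P₁(V₁/V₂)^n = 70.6 kPa.
For an ideal gas ΔU = nCvΔT with Cv = R/(γ−1) = 27.7 J/(mol·K).
ΔU = 5.92×27.7×(184−311) = -20800 J.

-20800 J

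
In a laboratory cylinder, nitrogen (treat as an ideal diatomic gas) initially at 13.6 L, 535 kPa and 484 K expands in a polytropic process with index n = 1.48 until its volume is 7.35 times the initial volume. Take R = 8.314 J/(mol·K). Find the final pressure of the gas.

Polytropic n=1.48: T₂ = T₁(V₁/V₂)^(n−1) = 484×(0.136)^0.48 = 186 K; P₂ = P₁(V₁/V₂)^n = 27.9 kPa.

27.9 kPa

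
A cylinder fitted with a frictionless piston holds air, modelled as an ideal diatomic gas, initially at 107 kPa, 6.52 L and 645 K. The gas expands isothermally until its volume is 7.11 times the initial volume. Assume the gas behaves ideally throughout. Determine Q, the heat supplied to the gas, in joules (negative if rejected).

n = P₁V₁/(RT₁) = 107×6.52/(8.314×645) = 0.130 mol.
Isothermal: T stays 645 K; PV = const ⇒ V₂ = 46.4 L, P₂ = 15.0 kPa.
ΔU = 0 (ideal gas, T constant).
W = nRT ln(V₂/V₁) = 0.130×8.314×645×ln(7.11) = 1370 J.
Q = ΔU + W = 1370 J.

1370 J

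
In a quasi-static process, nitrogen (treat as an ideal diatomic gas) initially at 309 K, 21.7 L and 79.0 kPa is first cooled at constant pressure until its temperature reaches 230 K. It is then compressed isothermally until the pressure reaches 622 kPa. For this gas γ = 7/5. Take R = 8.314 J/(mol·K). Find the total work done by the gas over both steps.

-3070 J

n = P₁V₁/(RT₁) = 79.0×21.7/(8.314×309) = 0.667 mol.
Step 1 — Isobaric: P stays 79.0 kPa; V/T = const ⇒ T₂ = 230 K, V₂ = 16.2 L.
W = PΔV = 79.0×(16.2−21.7) kPa·L = -438 J.
ΔU = nCvΔT = 0.667×20.8×(230−309) = -1100 J.
Q = ΔU + W = nCpΔT = -1530 J.
State after step 1: P = 79.0 kPa, V = 16.2 L, T = 230 K.
Step 2 — Isothermal: T stays 230 K; PV = const ⇒ V₂ = 2.05 L, P₂ = 622 kPa.
ΔU = 0 (ideal gas, T constant).
W = nRT ln(V₂/V₁) = 0.667×8.314×230×ln(0.127) = -2630 J.
Q = ΔU + W = -2630 J.
Net over both steps: W = -3070 J, Q = -4170 J, ΔU = -1100 J.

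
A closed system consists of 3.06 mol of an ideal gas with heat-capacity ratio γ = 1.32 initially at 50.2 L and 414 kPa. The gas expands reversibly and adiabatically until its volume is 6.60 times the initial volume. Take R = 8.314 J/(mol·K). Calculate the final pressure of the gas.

T₁ = P₁V₁/(nR) = 414×50.2/(3.06×8.314) = 817 K.
Adiabatic: TV^(γ−1) = const ⇒ T₂ = 817×(0.152)^0.320 = 447 K; PV^γ = const ⇒ P₂ = 34.3 kPa.

34.3 kPa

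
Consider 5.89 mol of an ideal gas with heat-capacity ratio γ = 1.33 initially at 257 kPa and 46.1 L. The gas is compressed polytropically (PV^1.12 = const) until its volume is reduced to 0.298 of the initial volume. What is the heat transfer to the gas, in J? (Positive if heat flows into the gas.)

-9820 J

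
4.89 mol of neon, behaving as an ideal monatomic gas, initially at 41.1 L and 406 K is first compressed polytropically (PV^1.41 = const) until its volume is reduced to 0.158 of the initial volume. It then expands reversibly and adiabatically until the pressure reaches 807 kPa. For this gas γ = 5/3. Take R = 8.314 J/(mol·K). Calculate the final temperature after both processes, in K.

P₁ = nRT₁/V₁ = 4.89×8.314×406/41.1 = 402 kPa.
Step 1 — Polytropic n=1.41: T₂ = T₁(V₁/V₂)^(n−1) = 406×(6.33)^0.41 = 865 K; P₂ = P₁(V₁/V₂)^n = 5420 kPa.
W = (P₁V₁−P₂V₂)/(n−1) = (402×41.1−5420×6.49)/0.41 = -45500 J.
ΔU = nCvΔT = 4.89×12.5×(865−406) = 28000 J.
Q = ΔU + W = -17500 J.
State after step 1: P = 5420 kPa, V = 6.49 L, T = 865 K.
Step 2 — Adiabatic: T₂/T₁ = (P₂/P₁)^((γ−1)/γ) ⇒ T₂ = 865×(0.149)^0.400 = 404 K; V₂ = 20.4 L.
ΔU = nCvΔT = 4.89×12.5×(404−865) = -28100 J.
Q = 0 for an adiabatic process, so W = −ΔU = 28100 J.
Net over both steps: W = -17400 J, Q = -17500 J, ΔU = -124 J.

404 K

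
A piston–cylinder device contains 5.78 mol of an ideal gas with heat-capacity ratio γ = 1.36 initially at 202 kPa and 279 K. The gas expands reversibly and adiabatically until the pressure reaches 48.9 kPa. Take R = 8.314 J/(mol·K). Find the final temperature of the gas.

V₁ = nRT₁/P₁ = 5.78×8.314×279/202 = 66.4 L.
Adiabatic: T₂/T₁ = (P₂/P₁)^((γ−1)/γ) ⇒ T₂ = 279×(0.242)^0.265 = 192 K; V₂ = 188 L.

192 K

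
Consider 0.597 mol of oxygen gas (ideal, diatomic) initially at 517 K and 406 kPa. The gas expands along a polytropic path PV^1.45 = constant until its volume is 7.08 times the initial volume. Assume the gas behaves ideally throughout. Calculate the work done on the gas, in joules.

-3340 J

V₁ = nRT₁/P₁ = 0.597×8.314×517/406 = 6.32 L.
Polytropic n=1.45: T₂ = T₁(V₁/V₂)^(n−1) = 517×(0.141)^0.45 = 214 K; P₂ = P₁(V₁/V₂)^n = 23.8 kPa.
W = (P₁V₁−P₂V₂)/(n−1) = (406×6.32−23.8×44.7)/0.45 = 3340 J.
Work done on the gas = −W_by = -3340 J.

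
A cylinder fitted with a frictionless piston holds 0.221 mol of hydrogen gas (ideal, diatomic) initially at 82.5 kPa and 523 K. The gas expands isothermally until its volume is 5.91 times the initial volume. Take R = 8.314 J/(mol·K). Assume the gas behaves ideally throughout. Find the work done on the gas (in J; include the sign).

V₁ = nRT₁/P₁ = 0.221×8.314×523/82.5 = 11.6 L.
Isothermal: T stays 523 K; PV = const ⇒ V₂ = 68.8 L, P₂ = 14.0 kPa.
W = nRT ln(V₂/V₁) = 0.221×8.314×523×ln(5.91) = 1710 J.
Work done on the gas = −W_by = -1710 J.

-1710 J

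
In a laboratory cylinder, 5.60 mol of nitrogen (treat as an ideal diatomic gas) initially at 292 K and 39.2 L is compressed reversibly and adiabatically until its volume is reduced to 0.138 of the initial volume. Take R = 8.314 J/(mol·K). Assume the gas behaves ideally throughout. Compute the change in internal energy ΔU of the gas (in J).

P₁ = nRT₁/V₁ = 5.60×8.314×292/39.2 = 347 kPa.
Adiabatic: TV^(γ−1) = const ⇒ T₂ = 292×(7.25)^0.400 = 645 K; PV^γ = const ⇒ P₂ = 5550 kPa.
For an ideal gas ΔU = nCvΔT with Cv = (5/2)R = 20.8 J/(mol·K).
ΔU = 5.60×20.8×(645−292) = 41100 J.

41100 J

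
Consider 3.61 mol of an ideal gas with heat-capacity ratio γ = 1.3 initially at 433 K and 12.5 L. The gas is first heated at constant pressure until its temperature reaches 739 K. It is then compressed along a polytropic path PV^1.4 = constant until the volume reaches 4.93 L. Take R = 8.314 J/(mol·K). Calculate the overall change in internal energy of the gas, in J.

89500 J

P₁ = nRT₁/V₁ = 3.61×8.314×433/12.5 = 1040 kPa.
Step 1 — Isobaric: P stays 1040 kPa; V/T = const ⇒ T₂ = 739 K, V₂ = 21.3 L.
W = PΔV = 1040×(21.3−12.5) kPa·L = 9180 J.
ΔU = nCvΔT = 3.61×27.7×(739−433) = 30600 J.
Q = ΔU + W = nCpΔT = 39800 J.
State after step 1: P = 1040 kPa, V = 21.3 L, T = 739 K.
Step 2 — Polytropic n=1.4: T₂ = T₁(V₁/V₂)^(n−1) = 739×(4.33)^0.40 = 1330 K; P₂ = P₁(V₁/V₂)^n = 8080 kPa.
W = (P₁V₁−P₂V₂)/(n−1) = (1040×21.3−8080×4.93)/0.40 = -44200 J.
ΔU = nCvΔT = 3.61×27.7×(1330−739) = 58900 J.
Q = ΔU + W = 14700 J.
Net over both steps: W = -35000 J, Q = 54500 J, ΔU = 89500 J.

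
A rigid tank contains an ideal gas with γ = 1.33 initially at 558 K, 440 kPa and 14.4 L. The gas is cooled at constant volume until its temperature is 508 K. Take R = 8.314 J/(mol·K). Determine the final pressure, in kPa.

401 kPa

Isochoric: V stays 14.4 L; P/T = const ⇒ T₂ = 508 K, P₂ = 401 kPa.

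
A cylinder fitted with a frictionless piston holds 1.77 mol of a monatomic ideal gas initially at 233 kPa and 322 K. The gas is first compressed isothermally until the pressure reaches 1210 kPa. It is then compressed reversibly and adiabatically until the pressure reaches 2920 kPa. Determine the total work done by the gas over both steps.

-10800 J

V₁ = nRT₁/P₁ = 1.77×8.314×322/233 = 20.3 L.
Step 1 — Isothermal: T stays 322 K; PV = const ⇒ V₂ = 3.92 L, P₂ = 1210 kPa.
ΔU = 0 (ideal gas, T constant).
W = nRT ln(V₂/V₁) = 1.77×8.314×322×ln(0.193) = -7810 J.
Q = ΔU + W = -7810 J.
State after step 1: P = 1210 kPa, V = 3.92 L, T = 322 K.
Step 2 — Adiabatic: T₂/T₁ = (P₂/P₁)^((γ−1)/γ) ⇒ T₂ = 322×(2.41)^0.400 = 458 K; V₂ = 2.31 L.
ΔU = nCvΔT = 1.77×12.5×(458−322) = 3000 J.
Q = 0 for an adiabatic process, so W = −ΔU = -3000 J.
Net over both steps: W = -10800 J, Q = -7810 J, ΔU = 3000 J.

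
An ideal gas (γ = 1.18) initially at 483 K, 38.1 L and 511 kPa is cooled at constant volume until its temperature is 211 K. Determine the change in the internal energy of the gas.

n = P₁V₁/(RT₁) = 511×38.1/(8.314×483) = 4.85 mol.
Isochoric: V stays 38.1 L; P/T = const ⇒ T₂ = 211 K, P₂ = 223 kPa.
For an ideal gas ΔU = nCvΔT with Cv = R/(γ−1) = 46.2 J/(mol·K).
ΔU = 4.85×46.2×(211−483) = -60900 J.

-60900 J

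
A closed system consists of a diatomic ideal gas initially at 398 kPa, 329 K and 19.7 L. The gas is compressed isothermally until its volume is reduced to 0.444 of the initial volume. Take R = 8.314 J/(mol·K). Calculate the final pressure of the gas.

Isothermal: T stays 329 K; PV = const ⇒ V₂ = 8.75 L, P₂ = 896 kPa.

896 kPa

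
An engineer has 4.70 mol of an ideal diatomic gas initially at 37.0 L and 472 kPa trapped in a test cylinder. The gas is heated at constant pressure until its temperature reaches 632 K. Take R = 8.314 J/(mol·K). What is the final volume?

52.3 L

T₁ = P₁V₁/(nR) = 472×37.0/(4.70×8.314) = 447 K.
Isobaric: P stays 472 kPa; V/T = const ⇒ T₂ = 632 K, V₂ = 52.3 L.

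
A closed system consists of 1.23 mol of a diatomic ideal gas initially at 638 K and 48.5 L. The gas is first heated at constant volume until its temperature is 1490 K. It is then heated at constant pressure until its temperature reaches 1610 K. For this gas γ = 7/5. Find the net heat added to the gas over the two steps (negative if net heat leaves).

26100 J

P₁ = nRT₁/V₁ = 1.23×8.314×638/48.5 = 135 kPa.
Step 1 — Isochoric: V stays 48.5 L; P/T = const ⇒ T₂ = 1490 K, P₂ = 314 kPa.
W = 0 (no volume change).
ΔU = nCvΔT = 1.23×20.8×(1490−638) = 21800 J.
Q = ΔU = 21800 J.
State after step 1: P = 314 kPa, V = 48.5 L, T = 1490 K.
Step 2 — Isobaric: P stays 314 kPa; V/T = const ⇒ T₂ = 1610 K, V₂ = 52.4 L.
W = PΔV = 314×(52.4−48.5) kPa·L = 1230 J.
ΔU = nCvΔT = 1.23×20.8×(1610−1490) = 3070 J.
Q = ΔU + W = nCpΔT = 4300 J.
Net over both steps: W = 1230 J, Q = 26100 J, ΔU = 24800 J.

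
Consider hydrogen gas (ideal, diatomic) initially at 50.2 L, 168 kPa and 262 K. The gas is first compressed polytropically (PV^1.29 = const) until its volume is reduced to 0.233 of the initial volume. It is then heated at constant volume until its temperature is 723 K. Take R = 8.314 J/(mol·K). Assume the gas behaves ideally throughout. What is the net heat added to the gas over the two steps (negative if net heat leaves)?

n = P₁V₁/(RT₁) = 168×50.2/(8.314×262) = 3.87 mol.
Step 1 — Polytropic n=1.29: T₂ = T₁(V₁/V₂)^(n−1) = 262×(4.29)^0.29 = 400 K; P₂ = P₁(V₁/V₂)^n = 1100 kPa.
W = (P₁V₁−P₂V₂)/(n−1) = (168×50.2−1100×11.7)/0.29 = -15300 J.
ΔU = nCvΔT = 3.87×20.8×(400−262) = 11100 J.
Q = ΔU + W = -4200 J.
State after step 1: P = 1100 kPa, V = 11.7 L, T = 400 K.
Step 2 — Isochoric: V stays 11.7 L; P/T = const ⇒ T₂ = 723 K, P₂ = 1990 kPa.
W = 0 (no volume change).
ΔU = nCvΔT = 3.87×20.8×(723−400) = 26000 J.
Q = ΔU = 26000 J.
Net over both steps: W = -15300 J, Q = 21800 J, ΔU = 37100 J.

21800 J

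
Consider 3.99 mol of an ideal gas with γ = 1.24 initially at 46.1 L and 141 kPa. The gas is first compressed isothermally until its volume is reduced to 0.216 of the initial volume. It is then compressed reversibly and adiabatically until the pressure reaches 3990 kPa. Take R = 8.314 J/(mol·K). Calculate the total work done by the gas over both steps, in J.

T₁ = P₁V₁/(nR) = 141×46.1/(3.99×8.314) = 196 K.
Step 1 — Isothermal: T stays 196 K; PV = const ⇒ V₂ = 9.96 L, P₂ = 653 kPa.
ΔU = 0 (ideal gas, T constant).
W = nRT ln(V₂/V₁) = 3.99×8.314×196×ln(0.216) = -9960 J.
Q = ΔU + W = -9960 J.
State after step 1: P = 653 kPa, V = 9.96 L, T = 196 K.
Step 2 — Adiabatic: T₂/T₁ = (P₂/P₁)^((γ−1)/γ) ⇒ T₂ = 196×(6.11)^0.194 = 278 K; V₂ = 2.31 L.
ΔU = nCvΔT = 3.99×34.6×(278−196) = 11400 J.
Q = 0 for an adiabatic process, so W = −ΔU = -11400 J.
Net over both steps: W = -21300 J, Q = -9960 J, ΔU = 11400 J.

-21300 J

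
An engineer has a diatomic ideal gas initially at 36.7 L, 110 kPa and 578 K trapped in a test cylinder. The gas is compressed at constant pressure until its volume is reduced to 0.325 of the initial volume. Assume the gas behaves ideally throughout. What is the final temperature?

188 K

Isobaric: P stays 110 kPa; V/T = const ⇒ T₂ = 188 K, V₂ = 11.9 L.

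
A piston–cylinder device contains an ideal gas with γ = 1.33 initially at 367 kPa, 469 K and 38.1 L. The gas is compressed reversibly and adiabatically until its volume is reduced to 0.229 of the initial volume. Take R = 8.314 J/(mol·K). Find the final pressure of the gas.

Adiabatic: TV^(γ−1) = const ⇒ T₂ = 469×(4.37)^0.330 = 763 K; PV^γ = const ⇒ P₂ = 2610 kPa.

2610 kPa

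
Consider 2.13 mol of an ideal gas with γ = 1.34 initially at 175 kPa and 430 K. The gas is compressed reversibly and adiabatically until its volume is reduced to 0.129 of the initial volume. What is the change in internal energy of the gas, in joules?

V₁ = nRT₁/P₁ = 2.13×8.314×430/175 = 43.5 L.
Adiabatic: TV^(γ−1) = const ⇒ T₂ = 430×(7.75)^0.340 = 863 K; PV^γ = const ⇒ P₂ = 2720 kPa.
For an ideal gas ΔU = nCvΔT with Cv = R/(γ−1) = 24.5 J/(mol·K).
ΔU = 2.13×24.5×(863−430) = 22500 J.

22500 J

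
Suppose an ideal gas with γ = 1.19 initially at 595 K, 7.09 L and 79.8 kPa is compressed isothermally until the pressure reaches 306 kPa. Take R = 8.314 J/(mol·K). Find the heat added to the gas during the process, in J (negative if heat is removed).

-760 J

n = P₁V₁/(RT₁) = 79.8×7.09/(8.314×595) = 0.114 mol.
Isothermal: T stays 595 K; PV = const ⇒ V₂ = 1.85 L, P₂ = 306 kPa.
ΔU = 0 (ideal gas, T constant).
W = nRT ln(V₂/V₁) = 0.114×8.314×595×ln(0.261) = -760 J.
Q = ΔU + W = -760 J.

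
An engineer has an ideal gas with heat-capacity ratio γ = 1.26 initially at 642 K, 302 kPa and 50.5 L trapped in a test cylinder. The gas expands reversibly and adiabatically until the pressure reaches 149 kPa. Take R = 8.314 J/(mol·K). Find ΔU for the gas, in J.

n = P₁V₁/(RT₁) = 302×50.5/(8.314×642) = 2.86 mol.
Adiabatic: T₂/T₁ = (P₂/P₁)^((γ−1)/γ) ⇒ T₂ = 642×(0.493)^0.206 = 555 K; V₂ = 88.5 L.
For an ideal gas ΔU = nCvΔT with Cv = R/(γ−1) = 32.0 J/(mol·K).
ΔU = 2.86×32.0×(555−642) = -7960 J.

-7960 J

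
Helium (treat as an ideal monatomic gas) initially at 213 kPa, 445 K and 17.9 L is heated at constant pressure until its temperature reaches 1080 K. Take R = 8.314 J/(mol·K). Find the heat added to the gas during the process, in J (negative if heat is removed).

n = P₁V₁/(RT₁) = 213×17.9/(8.314×445) = 1.03 mol.
Isobaric: P stays 213 kPa; V/T = const ⇒ T₂ = 1080 K, V₂ = 43.4 L.
W = PΔV = 213×(43.4−17.9) kPa·L = 5440 J.
ΔU = nCvΔT = 1.03×12.5×(1080−445) = 8160 J.
Q = ΔU + W = nCpΔT = 13600 J.

13600 J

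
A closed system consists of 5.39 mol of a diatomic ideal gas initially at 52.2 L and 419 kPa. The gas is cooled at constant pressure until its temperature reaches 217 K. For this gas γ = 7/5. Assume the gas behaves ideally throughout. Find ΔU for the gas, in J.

-30400 J

T₁ = P₁V₁/(nR) = 419×52.2/(5.39×8.314) = 488 K.
Isobaric: P stays 419 kPa; V/T = const ⇒ T₂ = 217 K, V₂ = 23.2 L.
For an ideal gas ΔU = nCvΔT with Cv = (5/2)R = 20.8 J/(mol·K).
ΔU = 5.39×20.8×(217−488) = -30400 J.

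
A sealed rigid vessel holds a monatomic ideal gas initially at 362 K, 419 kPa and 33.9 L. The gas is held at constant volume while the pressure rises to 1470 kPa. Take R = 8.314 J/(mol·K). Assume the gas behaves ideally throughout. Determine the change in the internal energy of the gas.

n = P₁V₁/(RT₁) = 419×33.9/(8.314×362) = 4.72 mol.
Isochoric: V stays 33.9 L; P/T = const ⇒ T₂ = 1270 K, P₂ = 1470 kPa.
For an ideal gas ΔU = nCvΔT with Cv = (3/2)R = 12.5 J/(mol·K).
ΔU = 4.72×12.5×(1270−362) = 53400 J.

53400 J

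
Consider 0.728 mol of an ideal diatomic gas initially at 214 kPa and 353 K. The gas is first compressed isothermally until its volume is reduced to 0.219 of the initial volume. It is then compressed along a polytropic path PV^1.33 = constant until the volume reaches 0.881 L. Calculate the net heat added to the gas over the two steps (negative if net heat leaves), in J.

V₁ = nRT₁/P₁ = 0.728×8.314×353/214 = 9.98 L.
Step 1 — Isothermal: T stays 353 K; PV = const ⇒ V₂ = 2.19 L, P₂ = 977 kPa.
ΔU = 0 (ideal gas, T constant).
W = nRT ln(V₂/V₁) = 0.728×8.314×353×ln(0.219) = -3240 J.
Q = ΔU + W = -3240 J.
State after step 1: P = 977 kPa, V = 2.19 L, T = 353 K.
Step 2 — Polytropic n=1.33: T₂ = T₁(V₁/V₂)^(n−1) = 353×(2.48)^0.33 = 476 K; P₂ = P₁(V₁/V₂)^n = 3270 kPa.
W = (P₁V₁−P₂V₂)/(n−1) = (977×2.19−3270×0.881)/0.33 = -2260 J.
ΔU = nCvΔT = 0.728×20.8×(476−353) = 1870 J.
Q = ΔU + W = -396 J.
Net over both steps: W = -5510 J, Q = -3640 J, ΔU = 1870 J.

-3640 J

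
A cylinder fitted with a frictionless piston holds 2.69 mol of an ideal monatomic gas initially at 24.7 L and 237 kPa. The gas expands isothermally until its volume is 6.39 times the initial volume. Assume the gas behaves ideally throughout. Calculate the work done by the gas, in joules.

T₁ = P₁V₁/(nR) = 237×24.7/(2.69×8.314) = 262 K.
Isothermal: T stays 262 K; PV = const ⇒ V₂ = 158 L, P₂ = 37.1 kPa.
W = nRT ln(V₂/V₁) = 2.69×8.314×262×ln(6.39) = 10900 J.

10900 J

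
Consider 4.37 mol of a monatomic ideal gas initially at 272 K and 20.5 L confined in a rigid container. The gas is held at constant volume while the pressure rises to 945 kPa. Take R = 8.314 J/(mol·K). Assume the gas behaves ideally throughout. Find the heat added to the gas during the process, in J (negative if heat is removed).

14200 J

P₁ = nRT₁/V₁ = 4.37×8.314×272/20.5 = 482 kPa.
Isochoric: V stays 20.5 L; P/T = const ⇒ T₂ = 533 K, P₂ = 945 kPa.
W = 0 (no volume change).
ΔU = nCvΔT = 4.37×12.5×(533−272) = 14200 J.
Q = ΔU = 14200 J.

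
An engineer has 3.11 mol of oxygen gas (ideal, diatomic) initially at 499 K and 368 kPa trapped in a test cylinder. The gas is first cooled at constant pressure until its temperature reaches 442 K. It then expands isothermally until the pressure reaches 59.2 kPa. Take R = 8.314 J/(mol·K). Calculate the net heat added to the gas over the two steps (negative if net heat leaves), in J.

V₁ = nRT₁/P₁ = 3.11×8.314×499/368 = 35.1 L.
Step 1 — Isobaric: P stays 368 kPa; V/T = const ⇒ T₂ = 442 K, V₂ = 31.1 L.
W = PΔV = 368×(31.1−35.1) kPa·L = -1470 J.
ΔU = nCvΔT = 3.11×20.8×(442−499) = -3680 J.
Q = ΔU + W = nCpΔT = -5160 J.
State after step 1: P = 368 kPa, V = 31.1 L, T = 442 K.
Step 2 — Isothermal: T stays 442 K; PV = const ⇒ V₂ = 193 L, P₂ = 59.2 kPa.
ΔU = 0 (ideal gas, T constant).
W = nRT ln(V₂/V₁) = 3.11×8.314×442×ln(6.22) = 20900 J.
Q = ΔU + W = 20900 J.
Net over both steps: W = 19400 J, Q = 15700 J, ΔU = -3680 J.

15700 J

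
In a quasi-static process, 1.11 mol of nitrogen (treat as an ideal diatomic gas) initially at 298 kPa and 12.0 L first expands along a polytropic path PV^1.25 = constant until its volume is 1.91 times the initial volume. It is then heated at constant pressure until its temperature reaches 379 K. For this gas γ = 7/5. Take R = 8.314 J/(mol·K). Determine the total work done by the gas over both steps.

T₁ = P₁V₁/(nR) = 298×12.0/(1.11×8.314) = 387 K.
Step 1 — Polytropic n=1.25: T₂ = T₁(V₁/V₂)^(n−1) = 387×(0.524)^0.25 = 330 K; P₂ = P₁(V₁/V₂)^n = 133 kPa.
W = (P₁V₁−P₂V₂)/(n−1) = (298×12.0−133×22.9)/0.25 = 2140 J.
ΔU = nCvΔT = 1.11×20.8×(330−387) = -1340 J.
Q = ΔU + W = 801 J.
State after step 1: P = 133 kPa, V = 22.9 L, T = 330 K.
Step 2 — Isobaric: P stays 133 kPa; V/T = const ⇒ T₂ = 379 K, V₂ = 26.4 L.
W = PΔV = 133×(26.4−22.9) kPa·L = 456 J.
ΔU = nCvΔT = 1.11×20.8×(379−330) = 1140 J.
Q = ΔU + W = nCpΔT = 1600 J.
Net over both steps: W = 2590 J, Q = 2400 J, ΔU = -196 J.

2590 J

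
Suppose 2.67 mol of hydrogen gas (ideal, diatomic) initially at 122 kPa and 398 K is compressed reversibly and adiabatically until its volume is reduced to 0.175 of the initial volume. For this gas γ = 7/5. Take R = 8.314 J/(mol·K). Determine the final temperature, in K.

V₁ = nRT₁/P₁ = 2.67×8.314×398/122 = 72.4 L.
Adiabatic: TV^(γ−1) = const ⇒ T₂ = 398×(5.71)^0.400 = 799 K; PV^γ = const ⇒ P₂ = 1400 kPa.

799 K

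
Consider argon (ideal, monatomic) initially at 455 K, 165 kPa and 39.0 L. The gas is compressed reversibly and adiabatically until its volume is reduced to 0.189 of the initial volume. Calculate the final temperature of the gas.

1380 K

Adiabatic: TV^(γ−1) = const ⇒ T₂ = 455×(5.29)^0.667 = 1380 K; PV^γ = const ⇒ P₂ = 2650 kPa.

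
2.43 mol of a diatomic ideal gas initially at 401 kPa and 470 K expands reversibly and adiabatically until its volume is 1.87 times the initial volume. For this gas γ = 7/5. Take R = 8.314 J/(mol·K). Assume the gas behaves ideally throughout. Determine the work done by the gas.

5260 J

V₁ = nRT₁/P₁ = 2.43×8.314×470/401 = 23.7 L.
Adiabatic: TV^(γ−1) = const ⇒ T₂ = 470×(0.535)^0.400 = 366 K; PV^γ = const ⇒ P₂ = 167 kPa.
ΔU = nCvΔT = 2.43×20.8×(366−470) = -5260 J.
Q = 0 for an adiabatic process, so W = −ΔU = 5260 J.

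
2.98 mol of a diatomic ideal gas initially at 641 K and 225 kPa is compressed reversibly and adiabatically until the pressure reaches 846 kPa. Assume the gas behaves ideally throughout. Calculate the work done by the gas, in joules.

-18300 J

V₁ = nRT₁/P₁ = 2.98×8.314×641/225 = 70.6 L.
Adiabatic: T₂/T₁ = (P₂/P₁)^((γ−1)/γ) ⇒ T₂ = 641×(3.76)^0.286 = 936 K; V₂ = 27.4 L.
ΔU = nCvΔT = 2.98×20.8×(936−641) = 18300 J.
Q = 0 for an adiabatic process, so W = −ΔU = -18300 J.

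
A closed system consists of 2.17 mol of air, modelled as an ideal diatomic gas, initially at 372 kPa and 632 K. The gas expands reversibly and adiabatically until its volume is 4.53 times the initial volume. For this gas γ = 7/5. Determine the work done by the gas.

12900 J

V₁ = nRT₁/P₁ = 2.17×8.314×632/372 = 30.7 L.
Adiabatic: TV^(γ−1) = const ⇒ T₂ = 632×(0.221)^0.400 = 345 K; PV^γ = const ⇒ P₂ = 44.9 kPa.
ΔU = nCvΔT = 2.17×20.8×(345−632) = -12900 J.
Q = 0 for an adiabatic process, so W = −ΔU = 12900 J.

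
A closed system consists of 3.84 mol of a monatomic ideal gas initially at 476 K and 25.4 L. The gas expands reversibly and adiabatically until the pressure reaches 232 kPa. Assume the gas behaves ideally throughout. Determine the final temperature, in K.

P₁ = nRT₁/V₁ = 3.84×8.314×476/25.4 = 598 kPa.
Adiabatic: T₂/T₁ = (P₂/P₁)^((γ−1)/γ) ⇒ T₂ = 476×(0.388)^0.400 = 326 K; V₂ = 44.8 L.

326 K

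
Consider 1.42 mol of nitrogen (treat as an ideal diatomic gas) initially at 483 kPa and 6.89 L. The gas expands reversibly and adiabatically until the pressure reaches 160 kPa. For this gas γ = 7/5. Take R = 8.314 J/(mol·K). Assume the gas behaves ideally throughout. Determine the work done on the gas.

-2250 J

T₁ = P₁V₁/(nR) = 483×6.89/(1.42×8.314) = 282 K.
Adiabatic: T₂/T₁ = (P₂/P₁)^((γ−1)/γ) ⇒ T₂ = 282×(0.331)^0.286 = 206 K; V₂ = 15.2 L.
ΔU = nCvΔT = 1.42×20.8×(206−282) = -2250 J.
Q = 0 for an adiabatic process, so W = −ΔU = 2250 J.
Work done on the gas = −W_by = -2250 J.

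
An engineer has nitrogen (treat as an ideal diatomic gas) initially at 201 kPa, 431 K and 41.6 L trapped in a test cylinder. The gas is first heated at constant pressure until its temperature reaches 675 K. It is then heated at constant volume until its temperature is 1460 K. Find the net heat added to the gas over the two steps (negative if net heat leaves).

n = P₁V₁/(RT₁) = 201×41.6/(8.314×431) = 2.33 mol.
Step 1 — Isobaric: P stays 201 kPa; V/T = const ⇒ T₂ = 675 K, V₂ = 65.2 L.
W = PΔV = 201×(65.2−41.6) kPa·L = 4730 J.
ΔU = nCvΔT = 2.33×20.8×(675−431) = 11800 J.
Q = ΔU + W = nCpΔT = 16600 J.
State after step 1: P = 201 kPa, V = 65.2 L, T = 675 K.
Step 2 — Isochoric: V stays 65.2 L; P/T = const ⇒ T₂ = 1460 K, P₂ = 435 kPa.
W = 0 (no volume change).
ΔU = nCvΔT = 2.33×20.8×(1460−675) = 38100 J.
Q = ΔU = 38100 J.
Net over both steps: W = 4730 J, Q = 54600 J, ΔU = 49900 J.

54600 J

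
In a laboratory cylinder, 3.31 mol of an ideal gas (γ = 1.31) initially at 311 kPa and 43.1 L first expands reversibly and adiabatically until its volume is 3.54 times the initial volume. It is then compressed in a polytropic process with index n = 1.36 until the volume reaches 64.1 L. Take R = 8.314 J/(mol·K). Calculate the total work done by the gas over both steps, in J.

T₁ = P₁V₁/(nR) = 311×43.1/(3.31×8.314) = 487 K.
Step 1 — Adiabatic: TV^(γ−1) = const ⇒ T₂ = 487×(0.282)^0.310 = 329 K; PV^γ = const ⇒ P₂ = 59.4 kPa.
ΔU = nCvΔT = 3.31×26.8×(329−487) = -14000 J.
Q = 0 for an adiabatic process, so W = −ΔU = 14000 J.
State after step 1: P = 59.4 kPa, V = 153 L, T = 329 K.
Step 2 — Polytropic n=1.36: T₂ = T₁(V₁/V₂)^(n−1) = 329×(2.38)^0.36 = 450 K; P₂ = P₁(V₁/V₂)^n = 193 kPa.
W = (P₁V₁−P₂V₂)/(n−1) = (59.4×153−193×64.1)/0.36 = -9220 J.
ΔU = nCvΔT = 3.31×26.8×(450−329) = 10700 J.
Q = ΔU + W = 1490 J.
Net over both steps: W = 4800 J, Q = 1490 J, ΔU = -3310 J.

4800 J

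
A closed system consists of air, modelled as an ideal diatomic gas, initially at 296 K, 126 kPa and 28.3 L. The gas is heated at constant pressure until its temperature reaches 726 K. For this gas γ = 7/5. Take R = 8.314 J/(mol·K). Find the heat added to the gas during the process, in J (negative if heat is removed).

18100 J

n = P₁V₁/(RT₁) = 126×28.3/(8.314×296) = 1.45 mol.
Isobaric: P stays 126 kPa; V/T = const ⇒ T₂ = 726 K, V₂ = 69.4 L.
W = PΔV = 126×(69.4−28.3) kPa·L = 5180 J.
ΔU = nCvΔT = 1.45×20.8×(726−296) = 13000 J.
Q = ΔU + W = nCpΔT = 18100 J.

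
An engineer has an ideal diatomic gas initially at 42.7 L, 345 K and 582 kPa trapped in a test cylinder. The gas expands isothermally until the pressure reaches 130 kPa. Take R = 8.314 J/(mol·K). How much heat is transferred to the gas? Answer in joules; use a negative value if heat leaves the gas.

n = P₁V₁/(RT₁) = 582×42.7/(8.314×345) = 8.66 mol.
Isothermal: T stays 345 K; PV = const ⇒ V₂ = 191 L, P₂ = 130 kPa.
ΔU = 0 (ideal gas, T constant).
W = nRT ln(V₂/V₁) = 8.66×8.314×345×ln(4.48) = 37300 J.
Q = ΔU + W = 37300 J.

37300 J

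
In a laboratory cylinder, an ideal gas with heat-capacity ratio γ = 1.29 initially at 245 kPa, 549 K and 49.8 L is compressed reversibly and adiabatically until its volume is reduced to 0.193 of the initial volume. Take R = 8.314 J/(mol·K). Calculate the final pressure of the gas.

2050 kPa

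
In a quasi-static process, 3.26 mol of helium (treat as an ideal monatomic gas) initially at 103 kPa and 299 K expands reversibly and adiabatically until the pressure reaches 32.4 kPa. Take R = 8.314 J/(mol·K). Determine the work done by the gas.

4500 J

V₁ = nRT₁/P₁ = 3.26×8.314×299/103 = 78.7 L.
Adiabatic: T₂/T₁ = (P₂/P₁)^((γ−1)/γ) ⇒ T₂ = 299×(0.315)^0.400 = 188 K; V₂ = 157 L.
ΔU = nCvΔT = 3.26×12.5×(188−299) = -4500 J.
Q = 0 for an adiabatic process, so W = −ΔU = 4500 J.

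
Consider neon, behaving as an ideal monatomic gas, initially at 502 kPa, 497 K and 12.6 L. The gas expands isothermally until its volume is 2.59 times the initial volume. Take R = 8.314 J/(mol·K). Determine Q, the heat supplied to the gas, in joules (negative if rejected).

6020 J

n = P₁V₁/(RT₁) = 502×12.6/(8.314×497) = 1.53 mol.
Isothermal: T stays 497 K; PV = const ⇒ V₂ = 32.6 L, P₂ = 194 kPa.
ΔU = 0 (ideal gas, T constant).
W = nRT ln(V₂/V₁) = 1.53×8.314×497×ln(2.59) = 6020 J.
Q = ΔU + W = 6020 J.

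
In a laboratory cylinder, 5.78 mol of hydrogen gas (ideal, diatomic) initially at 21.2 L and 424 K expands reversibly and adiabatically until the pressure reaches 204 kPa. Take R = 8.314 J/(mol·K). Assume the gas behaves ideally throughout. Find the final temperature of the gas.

272 K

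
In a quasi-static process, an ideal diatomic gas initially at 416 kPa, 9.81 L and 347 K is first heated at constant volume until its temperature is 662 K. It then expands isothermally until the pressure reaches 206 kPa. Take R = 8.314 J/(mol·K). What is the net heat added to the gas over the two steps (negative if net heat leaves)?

n = P₁V₁/(RT₁) = 416×9.81/(8.314×347) = 1.41 mol.
Step 1 — Isochoric: V stays 9.81 L; P/T = const ⇒ T₂ = 662 K, P₂ = 794 kPa.
W = 0 (no volume change).
ΔU = nCvΔT = 1.41×20.8×(662−347) = 9260 J.
Q = ΔU = 9260 J.
State after step 1: P = 794 kPa, V = 9.81 L, T = 662 K.
Step 2 — Isothermal: T stays 662 K; PV = const ⇒ V₂ = 37.8 L, P₂ = 206 kPa.
ΔU = 0 (ideal gas, T constant).
W = nRT ln(V₂/V₁) = 1.41×8.314×662×ln(3.85) = 10500 J.
Q = ΔU + W = 10500 J.
Net over both steps: W = 10500 J, Q = 19800 J, ΔU = 9260 J.

19800 J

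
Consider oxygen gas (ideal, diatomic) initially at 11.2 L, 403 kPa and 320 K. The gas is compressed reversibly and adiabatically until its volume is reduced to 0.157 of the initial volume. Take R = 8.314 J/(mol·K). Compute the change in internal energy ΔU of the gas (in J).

12400 J

n = P₁V₁/(RT₁) = 403×11.2/(8.314×320) = 1.70 mol.
Adiabatic: TV^(γ−1) = const ⇒ T₂ = 320×(6.37)^0.400 = 671 K; PV^γ = const ⇒ P₂ = 5380 kPa.
For an ideal gas ΔU = nCvΔT with Cv = (5/2)R = 20.8 J/(mol·K).
ΔU = 1.70×20.8×(671−320) = 12400 J.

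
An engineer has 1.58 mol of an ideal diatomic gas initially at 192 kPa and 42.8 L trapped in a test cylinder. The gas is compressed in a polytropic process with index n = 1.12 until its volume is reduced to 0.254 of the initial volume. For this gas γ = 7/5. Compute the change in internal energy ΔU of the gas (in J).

T₁ = P₁V₁/(nR) = 192×42.8/(1.58×8.314) = 626 K.
Polytropic n=1.12: T₂ = T₁(V₁/V₂)^(n−1) = 626×(3.94)^0.12 = 737 K; P₂ = P₁(V₁/V₂)^n = 891 kPa.
For an ideal gas ΔU = nCvΔT with Cv = (5/2)R = 20.8 J/(mol·K).
ΔU = 1.58×20.8×(737−626) = 3670 J.

3670 J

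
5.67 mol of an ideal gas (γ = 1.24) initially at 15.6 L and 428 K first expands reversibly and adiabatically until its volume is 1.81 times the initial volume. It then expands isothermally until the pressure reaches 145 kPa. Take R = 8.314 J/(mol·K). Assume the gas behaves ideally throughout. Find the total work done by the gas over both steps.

36600 J

P₁ = nRT₁/V₁ = 5.67×8.314×428/15.6 = 1290 kPa.
Step 1 — Adiabatic: TV^(γ−1) = const ⇒ T₂ = 428×(0.552)^0.240 = 371 K; PV^γ = const ⇒ P₂ = 620 kPa.
ΔU = nCvΔT = 5.67×34.6×(371−428) = -11200 J.
Q = 0 for an adiabatic process, so W = −ΔU = 11200 J.
State after step 1: P = 620 kPa, V = 28.2 L, T = 371 K.
Step 2 — Isothermal: T stays 371 K; PV = const ⇒ V₂ = 121 L, P₂ = 145 kPa.
ΔU = 0 (ideal gas, T constant).
W = nRT ln(V₂/V₁) = 5.67×8.314×371×ln(4.27) = 25400 J.
Q = ΔU + W = 25400 J.
Net over both steps: W = 36600 J, Q = 25400 J, ΔU = -11200 J.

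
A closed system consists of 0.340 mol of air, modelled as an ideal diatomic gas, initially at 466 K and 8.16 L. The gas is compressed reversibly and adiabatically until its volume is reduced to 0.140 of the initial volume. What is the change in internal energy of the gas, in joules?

3940 J

P₁ = nRT₁/V₁ = 0.340×8.314×466/8.16 = 161 kPa.
Adiabatic: TV^(γ−1) = const ⇒ T₂ = 466×(7.14)^0.400 = 1020 K; PV^γ = const ⇒ P₂ = 2530 kPa.
For an ideal gas ΔU = nCvΔT with Cv = (5/2)R = 20.8 J/(mol·K).
ΔU = 0.340×20.8×(1020−466) = 3940 J.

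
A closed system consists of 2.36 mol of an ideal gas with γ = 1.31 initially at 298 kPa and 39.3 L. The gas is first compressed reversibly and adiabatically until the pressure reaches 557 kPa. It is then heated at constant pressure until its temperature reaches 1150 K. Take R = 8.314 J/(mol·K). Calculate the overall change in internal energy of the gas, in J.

35000 J

T₁ = P₁V₁/(nR) = 298×39.3/(2.36×8.314) = 597 K.
Step 1 — Adiabatic: T₂/T₁ = (P₂/P₁)^((γ−1)/γ) ⇒ T₂ = 597×(1.87)^0.237 = 692 K; V₂ = 24.4 L.
ΔU = nCvΔT = 2.36×26.8×(692−597) = 6030 J.
Q = 0 for an adiabatic process, so W = −ΔU = -6030 J.
State after step 1: P = 557 kPa, V = 24.4 L, T = 692 K.
Step 2 — Isobaric: P stays 557 kPa; V/T = const ⇒ T₂ = 1150 K, V₂ = 40.5 L.
W = PΔV = 557×(40.5−24.4) kPa·L = 8980 J.
ΔU = nCvΔT = 2.36×26.8×(1150−692) = 29000 J.
Q = ΔU + W = nCpΔT = 38000 J.
Net over both steps: W = 2960 J, Q = 38000 J, ΔU = 35000 J.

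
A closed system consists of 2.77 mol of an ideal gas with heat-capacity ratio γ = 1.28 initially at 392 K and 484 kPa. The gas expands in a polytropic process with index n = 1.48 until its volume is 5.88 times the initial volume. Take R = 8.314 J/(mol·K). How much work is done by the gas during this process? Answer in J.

10800 J

V₁ = nRT₁/P₁ = 2.77×8.314×392/484 = 18.7 L.
Polytropic n=1.48: T₂ = T₁(V₁/V₂)^(n−1) = 392×(0.170)^0.48 = 167 K; P₂ = P₁(V₁/V₂)^n = 35.2 kPa.
W = (P₁V₁−P₂V₂)/(n−1) = (484×18.7−35.2×110)/0.48 = 10800 J.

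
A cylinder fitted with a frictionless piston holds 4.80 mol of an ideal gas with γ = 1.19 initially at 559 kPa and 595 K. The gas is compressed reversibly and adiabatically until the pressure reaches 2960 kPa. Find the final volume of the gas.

V₁ = nRT₁/P₁ = 4.80×8.314×595/559 = 42.5 L.
Adiabatic: T₂/T₁ = (P₂/P₁)^((γ−1)/γ) ⇒ T₂ = 595×(5.30)^0.160 = 776 K; V₂ = 10.5 L.

10.5 L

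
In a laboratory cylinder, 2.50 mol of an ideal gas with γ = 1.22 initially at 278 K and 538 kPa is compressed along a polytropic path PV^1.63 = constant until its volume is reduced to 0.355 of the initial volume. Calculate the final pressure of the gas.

V₁ = nRT₁/P₁ = 2.50×8.314×278/538 = 10.7 L.
Polytropic n=1.63: T₂ = T₁(V₁/V₂)^(n−1) = 278×(2.82)^0.63 = 534 K; P₂ = P₁(V₁/V₂)^n = 2910 kPa.

2910 kPa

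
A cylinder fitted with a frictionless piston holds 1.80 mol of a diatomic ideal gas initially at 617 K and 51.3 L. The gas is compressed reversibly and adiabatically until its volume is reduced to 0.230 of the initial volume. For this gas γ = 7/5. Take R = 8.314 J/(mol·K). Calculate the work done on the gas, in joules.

P₁ = nRT₁/V₁ = 1.80×8.314×617/51.3 = 180 kPa.
Adiabatic: TV^(γ−1) = const ⇒ T₂ = 617×(4.35)^0.400 = 1110 K; PV^γ = const ⇒ P₂ = 1410 kPa.
ΔU = nCvΔT = 1.80×20.8×(1110−617) = 18500 J.
Q = 0 for an adiabatic process, so W = −ΔU = -18500 J.
Work done on the gas = −W_by = 18500 J.

18500 J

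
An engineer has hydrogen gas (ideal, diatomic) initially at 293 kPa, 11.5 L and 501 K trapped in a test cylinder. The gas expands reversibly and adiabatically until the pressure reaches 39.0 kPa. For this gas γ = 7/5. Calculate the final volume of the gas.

Adiabatic: T₂/T₁ = (P₂/P₁)^((γ−1)/γ) ⇒ T₂ = 501×(0.133)^0.286 = 282 K; V₂ = 48.6 L.

48.6 L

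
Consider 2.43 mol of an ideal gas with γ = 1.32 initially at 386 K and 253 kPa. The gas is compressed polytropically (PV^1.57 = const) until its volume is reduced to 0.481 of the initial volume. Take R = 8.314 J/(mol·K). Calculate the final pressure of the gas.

798 kPa

V₁ = nRT₁/P₁ = 2.43×8.314×386/253 = 30.8 L.
Polytropic n=1.57: T₂ = T₁(V₁/V₂)^(n−1) = 386×(2.08)^0.57 = 586 K; P₂ = P₁(V₁/V₂)^n = 798 kPa.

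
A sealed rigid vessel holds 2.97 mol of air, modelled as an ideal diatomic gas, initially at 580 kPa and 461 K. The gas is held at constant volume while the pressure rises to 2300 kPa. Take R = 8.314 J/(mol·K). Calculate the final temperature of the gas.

1830 K

V₁ = nRT₁/P₁ = 2.97×8.314×461/580 = 19.6 L.
Isochoric: V stays 19.6 L; P/T = const ⇒ T₂ = 1830 K, P₂ = 2300 kPa.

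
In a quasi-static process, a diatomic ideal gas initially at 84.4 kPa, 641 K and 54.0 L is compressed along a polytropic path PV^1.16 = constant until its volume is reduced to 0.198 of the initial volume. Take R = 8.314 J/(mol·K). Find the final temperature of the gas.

831 K

Polytropic n=1.16: T₂ = T₁(V₁/V₂)^(n−1) = 641×(5.05)^0.16 = 831 K; P₂ = P₁(V₁/V₂)^n = 552 kPa.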